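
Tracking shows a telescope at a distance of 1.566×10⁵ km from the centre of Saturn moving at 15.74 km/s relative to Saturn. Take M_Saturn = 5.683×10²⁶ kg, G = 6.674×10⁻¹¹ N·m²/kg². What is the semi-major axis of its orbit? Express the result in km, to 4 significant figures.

a ≈ 1.603×10⁵ km

μ = GM = 6.674×10⁻¹¹ × 5.683×10²⁶ = 3.793×10¹⁶ m³/s².
r = 1.566×10⁸ m.
Specific orbital energy ε = v²/2 − μ/r = (15740)²/2 − 3.793×10¹⁶/1.566×10⁸ = -1.183×10⁸ J/kg.
Since ε = −μ/(2a), a = −μ/(2ε) = 1.603×10⁸ m = 1.6027×10⁵ km.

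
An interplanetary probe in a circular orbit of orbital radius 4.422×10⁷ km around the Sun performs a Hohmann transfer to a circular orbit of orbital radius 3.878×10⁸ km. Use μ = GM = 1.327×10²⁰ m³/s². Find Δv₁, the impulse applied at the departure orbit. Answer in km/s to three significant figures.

r₁ = 4.422×10⁷ km = 4.422×10¹⁰ m.
r₂ = 3.878×10⁸ km = 3.878×10¹¹ m.
Transfer ellipse a_t = (r₁ + r₂)/2 = 2.160×10¹¹ m.
At r₁: circular v_c1 = √(μ/r₁) = 54780 m/s; transfer-perihelion v_p = √[μ(2/r₁ − 1/a_t)] = 73400 m/s.
Δv₁ = v_p − v_c1 = 18620 m/s.
= 18.62 km/s.

Δv ≈ 18.6 km/s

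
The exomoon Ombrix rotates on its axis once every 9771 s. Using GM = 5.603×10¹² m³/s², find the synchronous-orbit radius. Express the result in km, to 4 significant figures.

r_sync ≈ 2384 km

A synchronous orbit has period T, so by Kepler's third law a = (μT²/4π²)^(1/3).
μT²/4π² = 5.603×10¹² × (9.771×10³)² / 39.48 = 1.355×10¹⁹ m³.
a = 2.384×10⁶ m = 2384.0 km.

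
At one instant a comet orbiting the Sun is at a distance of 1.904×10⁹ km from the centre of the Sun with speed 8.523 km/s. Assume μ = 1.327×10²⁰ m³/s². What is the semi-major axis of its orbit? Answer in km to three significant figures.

r = 1.904×10¹² m.
Specific orbital energy ε = v²/2 − μ/r = (8523)²/2 − 1.327×10²⁰/1.904×10¹² = -3.337×10⁷ J/kg.
Since ε = −μ/(2a), a = −μ/(2ε) = 1.988×10¹² m = 1.9880×10⁹ km.

a ≈ 1.99×10⁹ km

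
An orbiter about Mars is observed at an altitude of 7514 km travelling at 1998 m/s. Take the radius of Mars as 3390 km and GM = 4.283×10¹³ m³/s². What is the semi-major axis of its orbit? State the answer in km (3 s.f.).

r = 3390 + 7514 = 10904 km = 1.090×10⁷ m.
Vis-viva rearranged: 1/a = 2/r − v²/μ = 1.834×10⁻⁷ − 9.321×10⁻⁸ = 9.021×10⁻⁸ m⁻¹.
a = 1.108×10⁷ m = 11085 km.

a ≈ 11100 km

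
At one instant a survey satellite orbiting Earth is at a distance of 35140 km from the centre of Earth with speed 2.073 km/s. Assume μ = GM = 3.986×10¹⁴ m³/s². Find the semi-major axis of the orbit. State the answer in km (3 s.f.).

r = 3.514×10⁷ m.
Vis-viva rearranged: 1/a = 2/r − v²/μ = 5.692×10⁻⁸ − 1.078×10⁻⁸ = 4.613×10⁻⁸ m⁻¹.
a = 2.168×10⁷ m = 21676 km.

a ≈ 21700 km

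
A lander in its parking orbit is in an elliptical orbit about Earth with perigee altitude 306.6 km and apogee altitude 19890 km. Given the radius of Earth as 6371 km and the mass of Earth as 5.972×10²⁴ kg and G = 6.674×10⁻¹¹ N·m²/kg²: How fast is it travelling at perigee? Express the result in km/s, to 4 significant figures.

μ = GM = 6.674×10⁻¹¹ × 5.972×10²⁴ = 3.986×10¹⁴ m³/s².
r_p = 6371 + 306.6 = 6677.6 km = 6.6776×10⁶ m.
r_a = 6371 + 19890 = 26261 km = 2.6261×10⁷ m.
Semi-major axis a = (r_p + r_a)/2 = 16469 km = 1.647×10⁷ m.
Vis-viva: v² = μ(2/r − 1/a) = 3.986×10¹⁴ × (2.995×10⁻⁷ − 6.072×10⁻⁸) = 9.517×10⁷ m²/s².
v = 9756 m/s = 9.756 km/s.

v ≈ 9.756 km/s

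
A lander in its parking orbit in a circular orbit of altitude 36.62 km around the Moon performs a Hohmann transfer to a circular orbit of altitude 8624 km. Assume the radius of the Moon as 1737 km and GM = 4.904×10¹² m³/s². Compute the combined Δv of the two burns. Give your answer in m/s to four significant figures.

r₁ = 1737 + 36.62 = 1773.6 km = 1.7736×10⁶ m.
r₂ = 1737 + 8624 = 10361 km = 1.0361×10⁷ m.
Transfer ellipse a_t = (r₁ + r₂)/2 = 6.067×10⁶ m.
At r₁: circular v_c1 = √(μ/r₁) = 1663 m/s; transfer-perilune v_p = √[μ(2/r₁ − 1/a_t)] = 2173 m/s.
Δv₁ = v_p − v_c1 = 510.1 m/s.
At r₂: circular v_c2 = √(μ/r₂) = 688.0 m/s; transfer-apolune v_a = √[μ(2/r₂ − 1/a_t)] = 372.0 m/s.
Δv₂ = v_c2 − v_a = 316.0 m/s.
Total Δv = Δv₁ + Δv₂ = 826.1 m/s.

Δv_total ≈ 826.1 m/s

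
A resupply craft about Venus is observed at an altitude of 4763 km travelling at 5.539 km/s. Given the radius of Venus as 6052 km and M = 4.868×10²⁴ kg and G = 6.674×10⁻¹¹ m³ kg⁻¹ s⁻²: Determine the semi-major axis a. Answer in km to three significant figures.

μ = GM = 6.674×10⁻¹¹ × 4.868×10²⁴ = 3.249×10¹⁴ m³/s².
r = 6052 + 4763 = 10815 km = 1.082×10⁷ m.
Vis-viva rearranged: 1/a = 2/r − v²/μ = 1.849×10⁻⁷ − 9.443×10⁻⁸ = 9.049×10⁻⁸ m⁻¹.
a = 1.105×10⁷ m = 11050 km.

a ≈ 11100 km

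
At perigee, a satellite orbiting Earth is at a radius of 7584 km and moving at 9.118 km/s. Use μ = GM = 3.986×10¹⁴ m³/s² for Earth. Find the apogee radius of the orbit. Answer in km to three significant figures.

apogee radius ≈ 28700 km

r_p = 7.584×10⁶ m.
Specific energy ε = v²/2 − μ/r = -1.099×10⁷ J/kg, so a = −μ/(2ε) = 1.814×10⁷ m.
The apsides satisfy r_p + r_a = 2a, so the apogee radius is 2a − r_p = 2.869×10⁷ m = 28688 km.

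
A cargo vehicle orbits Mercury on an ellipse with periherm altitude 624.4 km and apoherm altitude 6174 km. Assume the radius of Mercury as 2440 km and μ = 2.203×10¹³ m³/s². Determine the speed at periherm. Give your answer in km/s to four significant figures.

v ≈ 3.257 km/s

r_p = 2440 + 624.4 = 3064.4 km = 3.0644×10⁶ m.
r_a = 2440 + 6174 = 8614.0 km = 8.6140×10⁶ m.
Semi-major axis a = (r_p + r_a)/2 = 5839.2 km = 5.839×10⁶ m.
Vis-viva: v² = μ(2/r − 1/a) = 2.203×10¹³ × (6.527×10⁻⁷ − 1.713×10⁻⁷) = 1.061×10⁷ m²/s².
v = 3257 m/s = 3.257 km/s.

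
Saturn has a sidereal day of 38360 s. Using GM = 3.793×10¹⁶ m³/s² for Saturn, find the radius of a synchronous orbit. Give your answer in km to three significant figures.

r_sync ≈ 1.12×10⁵ km

A synchronous orbit has period T, so by Kepler's third law a = (μT²/4π²)^(1/3).
μT²/4π² = 3.793×10¹⁶ × (3.836×10⁴)² / 39.48 = 1.414×10²⁴ m³.
a = 1.122×10⁸ m = 1.1223×10⁵ km.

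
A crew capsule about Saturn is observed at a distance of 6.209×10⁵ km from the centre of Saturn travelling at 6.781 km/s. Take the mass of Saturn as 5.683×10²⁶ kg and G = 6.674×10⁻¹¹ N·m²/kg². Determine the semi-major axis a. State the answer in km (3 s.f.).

a ≈ 4.98×10⁵ km

μ = GM = 6.674×10⁻¹¹ × 5.683×10²⁶ = 3.793×10¹⁶ m³/s².
r = 6.209×10⁸ m.
Vis-viva rearranged: 1/a = 2/r − v²/μ = 3.221×10⁻⁹ − 1.212×10⁻⁹ = 2.009×10⁻⁹ m⁻¹.
a = 4.978×10⁸ m = 4.9781×10⁵ km.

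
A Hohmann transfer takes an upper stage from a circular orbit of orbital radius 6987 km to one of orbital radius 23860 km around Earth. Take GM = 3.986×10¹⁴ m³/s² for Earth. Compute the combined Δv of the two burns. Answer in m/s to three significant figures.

Δv_total ≈ 3180 m/s

r₁ = 6987 km = 6.987×10⁶ m.
r₂ = 23860 km = 2.386×10⁷ m.
Transfer ellipse a_t = (r₁ + r₂)/2 = 1.542×10⁷ m.
At r₁: circular v_c1 = √(μ/r₁) = 7553 m/s; transfer-perigee v_p = √[μ(2/r₁ − 1/a_t)] = 9394 m/s.
Δv₁ = v_p − v_c1 = 1841 m/s.
At r₂: circular v_c2 = √(μ/r₂) = 4087 m/s; transfer-apogee v_a = √[μ(2/r₂ − 1/a_t)] = 2751 m/s.
Δv₂ = v_c2 − v_a = 1336 m/s.
Total Δv = Δv₁ + Δv₂ = 3178 m/s.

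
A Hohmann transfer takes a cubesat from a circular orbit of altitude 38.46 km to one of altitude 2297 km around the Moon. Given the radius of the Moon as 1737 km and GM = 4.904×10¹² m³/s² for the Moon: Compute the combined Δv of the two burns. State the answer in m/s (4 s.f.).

Δv_total ≈ 537.2 m/s

r₁ = 1737 + 38.46 = 1775.5 km = 1.7755×10⁶ m.
r₂ = 1737 + 2297 = 4034.0 km = 4.0340×10⁶ m.
Transfer ellipse a_t = (r₁ + r₂)/2 = 2.905×10⁶ m.
At r₁: circular v_c1 = √(μ/r₁) = 1662 m/s; transfer-perilune v_p = √[μ(2/r₁ − 1/a_t)] = 1959 m/s.
Δv₁ = v_p − v_c1 = 296.6 m/s.
At r₂: circular v_c2 = √(μ/r₂) = 1103 m/s; transfer-apolune v_a = √[μ(2/r₂ − 1/a_t)] = 862.0 m/s.
Δv₂ = v_c2 − v_a = 240.6 m/s.
Total Δv = Δv₁ + Δv₂ = 537.2 m/s.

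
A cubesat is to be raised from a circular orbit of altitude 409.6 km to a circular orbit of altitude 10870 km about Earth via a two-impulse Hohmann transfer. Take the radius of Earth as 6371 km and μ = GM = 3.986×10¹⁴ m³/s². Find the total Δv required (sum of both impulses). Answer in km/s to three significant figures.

Δv_total ≈ 2.71 km/s

r₁ = 6371 + 409.6 = 6780.6 km = 6.7806×10⁶ m.
r₂ = 6371 + 10870 = 17241 km = 1.7241×10⁷ m.
Transfer ellipse a_t = (r₁ + r₂)/2 = 1.201×10⁷ m.
At r₁: circular v_c1 = √(μ/r₁) = 7667 m/s; transfer-perigee v_p = √[μ(2/r₁ − 1/a_t)] = 9186 m/s.
Δv₁ = v_p − v_c1 = 1519 m/s.
At r₂: circular v_c2 = √(μ/r₂) = 4808 m/s; transfer-apogee v_a = √[μ(2/r₂ − 1/a_t)] = 3613 m/s.
Δv₂ = v_c2 − v_a = 1196 m/s.
Total Δv = Δv₁ + Δv₂ = 2714 m/s = 2.714 km/s.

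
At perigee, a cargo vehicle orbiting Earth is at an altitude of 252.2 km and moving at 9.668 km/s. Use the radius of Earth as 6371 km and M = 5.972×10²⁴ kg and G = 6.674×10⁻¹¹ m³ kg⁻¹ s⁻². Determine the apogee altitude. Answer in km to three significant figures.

apogee altitude ≈ 16700 km

μ = GM = 6.674×10⁻¹¹ × 5.972×10²⁴ = 3.986×10¹⁴ m³/s².
r_p = 6371 + 252.2 = 6623.2 km = 6.623×10⁶ m.
Specific energy ε = v²/2 − μ/r = -1.344×10⁷ J/kg, so a = −μ/(2ε) = 1.482×10⁷ m.
The apsides satisfy r_p + r_a = 2a, so the apogee radius is 2a − r_p = 2.303×10⁷ m = 23026 km.
Apogee altitude = 23026 − 6371 = 16655 km.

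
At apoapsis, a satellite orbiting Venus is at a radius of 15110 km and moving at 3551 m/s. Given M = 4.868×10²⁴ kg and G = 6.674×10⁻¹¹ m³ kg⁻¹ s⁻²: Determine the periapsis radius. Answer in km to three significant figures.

periapsis radius ≈ 6270 km

μ = GM = 6.674×10⁻¹¹ × 4.868×10²⁴ = 3.249×10¹⁴ m³/s².
r_a = 1.511×10⁷ m.
Specific energy ε = v²/2 − μ/r = -1.520×10⁷ J/kg, so a = −μ/(2ε) = 1.069×10⁷ m.
The apsides satisfy r_p + r_a = 2a, so the periapsis radius is 2a − r_a = 6.269×10⁶ m = 6268.8 km.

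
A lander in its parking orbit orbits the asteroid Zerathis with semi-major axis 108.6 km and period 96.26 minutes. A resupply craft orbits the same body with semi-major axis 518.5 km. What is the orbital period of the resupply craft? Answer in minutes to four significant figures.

Kepler's third law: T² ∝ a³, so T₂ = T₁ (a₂/a₁)^(3/2).
a₂/a₁ = 4.774, (a₂/a₁)^(3/2) = 10.43.
T₂ = 96.26 × 10.43 = 1004 minutes.

T₂ ≈ 1004 minutes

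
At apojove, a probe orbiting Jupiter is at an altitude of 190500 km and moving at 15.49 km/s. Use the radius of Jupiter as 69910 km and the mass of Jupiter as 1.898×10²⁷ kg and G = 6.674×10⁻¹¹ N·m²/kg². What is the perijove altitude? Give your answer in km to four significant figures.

perijove altitude ≈ 15340 km

μ = GM = 6.674×10⁻¹¹ × 1.898×10²⁷ = 1.267×10¹⁷ m³/s².
r_a = 69910 + 190500 = 2.6041×10⁵ km = 2.604×10⁸ m.
Specific energy ε = v²/2 − μ/r = -3.665×10⁸ J/kg, so a = −μ/(2ε) = 1.728×10⁸ m.
The apsides satisfy r_p + r_a = 2a, so the perijove radius is 2a − r_a = 8.525×10⁷ m = 85251 km.
Perijove altitude = 85251 − 69910 = 15341 km.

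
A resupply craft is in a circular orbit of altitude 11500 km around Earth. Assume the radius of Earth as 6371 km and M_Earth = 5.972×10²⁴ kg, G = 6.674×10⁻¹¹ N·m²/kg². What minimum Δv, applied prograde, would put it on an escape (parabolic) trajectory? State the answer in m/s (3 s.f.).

Δv ≈ 1960 m/s

μ = GM = 6.674×10⁻¹¹ × 5.972×10²⁴ = 3.986×10¹⁴ m³/s².
r = 6371 + 11500 = 17871 km = 1.7871×10⁷ m.
Circular speed v_c = √(μ/r) = 4723 m/s.
Escape speed v_esc = √(2μ/r) = √2 × v_c = 6679 m/s.
Δv = v_esc − v_c = 1956 m/s.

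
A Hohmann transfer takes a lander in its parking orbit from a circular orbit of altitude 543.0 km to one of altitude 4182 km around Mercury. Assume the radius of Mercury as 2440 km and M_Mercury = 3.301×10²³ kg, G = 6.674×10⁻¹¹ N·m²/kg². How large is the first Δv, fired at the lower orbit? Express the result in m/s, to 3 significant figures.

Δv ≈ 474 m/s

μ = GM = 6.674×10⁻¹¹ × 3.301×10²³ = 2.203×10¹³ m³/s².
r₁ = 2440 + 543.0 = 2983.0 km = 2.9830×10⁶ m.
r₂ = 2440 + 4182 = 6622.0 km = 6.6220×10⁶ m.
Transfer ellipse a_t = (r₁ + r₂)/2 = 4.802×10⁶ m.
At r₁: circular v_c1 = √(μ/r₁) = 2718 m/s; transfer-periherm v_p = √[μ(2/r₁ − 1/a_t)] = 3191 m/s.
Δv₁ = v_p − v_c1 = 473.5 m/s.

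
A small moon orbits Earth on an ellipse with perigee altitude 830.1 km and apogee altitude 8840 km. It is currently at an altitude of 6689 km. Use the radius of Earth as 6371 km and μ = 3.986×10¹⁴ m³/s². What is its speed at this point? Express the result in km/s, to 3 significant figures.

v ≈ 5.05 km/s

r_p = 6371 + 830.1 = 7201.1 km = 7.2011×10⁶ m.
r_a = 6371 + 8840 = 15211 km = 1.5211×10⁷ m.
r = 6371 + 6689 = 13060 km = 1.306×10⁷ m.
Semi-major axis a = (r_p + r_a)/2 = 11206 km = 1.121×10⁷ m.
Vis-viva: v² = μ(2/r − 1/a) = 3.986×10¹⁴ × (1.531×10⁻⁷ − 8.924×10⁻⁸) = 2.547×10⁷ m²/s².
v = 5047 m/s = 5.047 km/s.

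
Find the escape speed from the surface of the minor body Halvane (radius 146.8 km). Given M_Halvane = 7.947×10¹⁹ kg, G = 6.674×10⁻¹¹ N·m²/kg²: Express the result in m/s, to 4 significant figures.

v_esc ≈ 268.8 m/s

μ = GM = 6.674×10⁻¹¹ × 7.947×10¹⁹ = 5.304×10⁹ m³/s².
r = R = 1.468×10⁵ m.
Escape speed v_esc = √(2μ/r) = √(2 × 5.304×10⁹ / 1.468×10⁵) = √(7.226×10⁴) = 268.8 m/s.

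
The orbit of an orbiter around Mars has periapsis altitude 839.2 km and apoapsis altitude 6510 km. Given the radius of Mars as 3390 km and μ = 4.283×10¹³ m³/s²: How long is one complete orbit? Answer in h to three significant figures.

T ≈ 5.01 h

r_p = 3390 + 839.2 = 4229.2 km = 4.2292×10⁶ m.
r_a = 3390 + 6510 = 9900.0 km = 9.9000×10⁶ m.
Semi-major axis a = (r_p + r_a)/2 = (4229.2 + 9900.0)/2 = 7064.6 km = 7.065×10⁶ m.
By Kepler's third law T = 2π√(a³/μ) = 2π × 2.869×10³ = 1.803×10⁴ s.
= 5.008 h.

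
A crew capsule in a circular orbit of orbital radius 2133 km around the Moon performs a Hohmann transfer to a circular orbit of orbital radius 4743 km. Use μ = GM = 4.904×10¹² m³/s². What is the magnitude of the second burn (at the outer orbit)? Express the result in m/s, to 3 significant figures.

Δv ≈ 216 m/s

r₁ = 2133 km = 2.133×10⁶ m.
r₂ = 4743 km = 4.743×10⁶ m.
Transfer ellipse a_t = (r₁ + r₂)/2 = 3.438×10⁶ m.
At r₁: circular v_c1 = √(μ/r₁) = 1516 m/s; transfer-perilune v_p = √[μ(2/r₁ − 1/a_t)] = 1781 m/s.
At r₂: circular v_c2 = √(μ/r₂) = 1017 m/s; transfer-apolune v_a = √[μ(2/r₂ − 1/a_t)] = 800.9 m/s.
Δv₂ = v_c2 − v_a = 215.9 m/s.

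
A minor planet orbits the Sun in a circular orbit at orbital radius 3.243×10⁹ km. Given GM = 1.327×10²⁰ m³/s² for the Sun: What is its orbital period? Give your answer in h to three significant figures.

T ≈ 885000 h

r = 3.243×10⁹ km = 3.243×10¹² m.
Kepler's third law: T = 2π√(r³/μ) = 2π√((3.243×10¹²)³ / 1.327×10²⁰).
r³/μ = 2.570×10¹⁷ s², so T = 2π × 5.070×10⁸ = 3.185×10⁹ s.
Converting: 3.185×10⁹ s ÷ 3600 = 8.848×10⁵ h.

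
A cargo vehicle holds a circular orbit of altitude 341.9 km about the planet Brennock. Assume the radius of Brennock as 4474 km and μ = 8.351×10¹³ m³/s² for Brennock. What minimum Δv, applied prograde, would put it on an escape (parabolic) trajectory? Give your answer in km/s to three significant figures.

Δv ≈ 1.72 km/s

r = 4474 + 341.9 = 4815.9 km = 4.8159×10⁶ m.
Circular speed v_c = √(μ/r) = 4164 m/s.
Escape speed v_esc = √(2μ/r) = √2 × v_c = 5889 m/s.
Δv = v_esc − v_c = 1725 m/s = 1.725 km/s.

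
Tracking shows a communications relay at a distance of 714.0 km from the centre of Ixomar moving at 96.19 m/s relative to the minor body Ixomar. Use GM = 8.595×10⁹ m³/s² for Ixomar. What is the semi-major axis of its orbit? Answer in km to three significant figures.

a ≈ 580 km

r = 7.140×10⁵ m.
Specific orbital energy ε = v²/2 − μ/r = (96.19)²/2 − 8.595×10⁹/7.140×10⁵ = -7.412×10³ J/kg.
Since ε = −μ/(2a), a = −μ/(2ε) = 5.798×10⁵ m = 579.84 km.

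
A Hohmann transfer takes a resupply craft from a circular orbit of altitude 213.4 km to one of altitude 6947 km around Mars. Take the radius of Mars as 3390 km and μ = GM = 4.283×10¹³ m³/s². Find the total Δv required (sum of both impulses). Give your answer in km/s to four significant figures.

Δv_total ≈ 1.323 km/s

r₁ = 3390 + 213.4 = 3603.4 km = 3.6034×10⁶ m.
r₂ = 3390 + 6947 = 10337 km = 1.0337×10⁷ m.
Transfer ellipse a_t = (r₁ + r₂)/2 = 6.970×10⁶ m.
At r₁: circular v_c1 = √(μ/r₁) = 3448 m/s; transfer-periapsis v_p = √[μ(2/r₁ − 1/a_t)] = 4198 m/s.
Δv₁ = v_p − v_c1 = 750.9 m/s.
At r₂: circular v_c2 = √(μ/r₂) = 2036 m/s; transfer-apoapsis v_a = √[μ(2/r₂ − 1/a_t)] = 1464 m/s.
Δv₂ = v_c2 − v_a = 572.0 m/s.
Total Δv = Δv₁ + Δv₂ = 1323 m/s = 1.323 km/s.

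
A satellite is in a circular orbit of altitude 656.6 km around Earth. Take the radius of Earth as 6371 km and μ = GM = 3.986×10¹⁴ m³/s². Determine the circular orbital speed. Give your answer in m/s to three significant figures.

r = 6371 + 656.6 = 7027.6 km = 7.0276×10⁶ m.
For a circular orbit v = √(μ/r) = √(3.986×10¹⁴ / 7.028×10⁶) = √(5.672×10⁷) = 7531 m/s.

v ≈ 7530 m/s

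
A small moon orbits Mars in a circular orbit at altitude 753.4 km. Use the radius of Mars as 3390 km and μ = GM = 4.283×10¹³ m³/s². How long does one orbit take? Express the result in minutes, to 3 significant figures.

T ≈ 135 minutes

r = 3390 + 753.4 = 4143.4 km = 4.1434×10⁶ m.
Kepler's third law: T = 2π√(r³/μ) = 2π√((4.143×10⁶)³ / 4.283×10¹³).
r³/μ = 1.661×10⁶ s², so T = 2π × 1.289×10³ = 8.097×10³ s.
Converting: 8.097×10³ s ÷ 60.00 = 135.0 minutes.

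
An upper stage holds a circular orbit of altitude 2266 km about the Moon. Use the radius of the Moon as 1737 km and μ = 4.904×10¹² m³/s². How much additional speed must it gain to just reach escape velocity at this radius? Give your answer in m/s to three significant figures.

Δv ≈ 458 m/s

r = 1737 + 2266 = 4003.0 km = 4.0030×10⁶ m.
Circular speed v_c = √(μ/r) = 1107 m/s.
Escape speed v_esc = √(2μ/r) = √2 × v_c = 1565 m/s.
Δv = v_esc − v_c = 458.5 m/s.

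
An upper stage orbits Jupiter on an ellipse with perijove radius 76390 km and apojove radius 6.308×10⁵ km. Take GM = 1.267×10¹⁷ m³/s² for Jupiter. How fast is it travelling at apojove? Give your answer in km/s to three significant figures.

Semi-major axis a = (r_p + r_a)/2 = 3.5360×10⁵ km = 3.536×10⁸ m.
Vis-viva: v² = μ(2/r − 1/a) = 1.267×10¹⁷ × (3.171×10⁻⁹ − 2.828×10⁻⁹) = 4.339×10⁷ m²/s².
v = 6587 m/s = 6.587 km/s.

v ≈ 6.59 km/s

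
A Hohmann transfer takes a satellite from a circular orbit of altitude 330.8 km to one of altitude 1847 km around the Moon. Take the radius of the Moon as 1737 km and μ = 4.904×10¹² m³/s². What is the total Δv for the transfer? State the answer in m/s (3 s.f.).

Δv_total ≈ 363 m/s

r₁ = 1737 + 330.8 = 2067.8 km = 2.0678×10⁶ m.
r₂ = 1737 + 1847 = 3584.0 km = 3.5840×10⁶ m.
Transfer ellipse a_t = (r₁ + r₂)/2 = 2.826×10⁶ m.
At r₁: circular v_c1 = √(μ/r₁) = 1540 m/s; transfer-perilune v_p = √[μ(2/r₁ − 1/a_t)] = 1734 m/s.
Δv₁ = v_p − v_c1 = 194.3 m/s.
At r₂: circular v_c2 = √(μ/r₂) = 1170 m/s; transfer-apolune v_a = √[μ(2/r₂ − 1/a_t)] = 1001 m/s.
Δv₂ = v_c2 − v_a = 169.1 m/s.
Total Δv = Δv₁ + Δv₂ = 363.4 m/s.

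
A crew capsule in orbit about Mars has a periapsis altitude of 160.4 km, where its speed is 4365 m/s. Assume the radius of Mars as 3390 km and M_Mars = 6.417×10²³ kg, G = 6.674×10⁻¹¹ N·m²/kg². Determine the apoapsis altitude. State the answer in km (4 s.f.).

apoapsis altitude ≈ 9947 km

μ = GM = 6.674×10⁻¹¹ × 6.417×10²³ = 4.283×10¹³ m³/s².
r_p = 3390 + 160.4 = 3550.4 km = 3.550×10⁶ m.
Specific energy ε = v²/2 − μ/r = -2.536×10⁶ J/kg, so a = −μ/(2ε) = 8.444×10⁶ m.
The apsides satisfy r_p + r_a = 2a, so the apoapsis radius is 2a − r_p = 1.334×10⁷ m = 13337 km.
Apoapsis altitude = 13337 − 3390 = 9947.3 km.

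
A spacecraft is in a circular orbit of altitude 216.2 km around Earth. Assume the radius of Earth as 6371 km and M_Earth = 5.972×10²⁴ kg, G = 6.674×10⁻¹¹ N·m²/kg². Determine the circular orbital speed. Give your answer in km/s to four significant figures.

v ≈ 7.779 km/s

μ = GM = 6.674×10⁻¹¹ × 5.972×10²⁴ = 3.986×10¹⁴ m³/s².
r = 6371 + 216.2 = 6587.2 km = 6.5872×10⁶ m.
For a circular orbit v = √(μ/r) = √(3.986×10¹⁴ / 6.587×10⁶) = √(6.051×10⁷) = 7779 m/s.
That is 7.779 km/s.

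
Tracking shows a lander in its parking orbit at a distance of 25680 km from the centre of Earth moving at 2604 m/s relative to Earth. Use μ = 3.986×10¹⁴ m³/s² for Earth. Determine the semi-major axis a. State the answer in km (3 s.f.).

a ≈ 16400 km

r = 2.568×10⁷ m.
Vis-viva rearranged: 1/a = 2/r − v²/μ = 7.788×10⁻⁸ − 1.701×10⁻⁸ = 6.087×10⁻⁸ m⁻¹.
a = 1.643×10⁷ m = 16428 km.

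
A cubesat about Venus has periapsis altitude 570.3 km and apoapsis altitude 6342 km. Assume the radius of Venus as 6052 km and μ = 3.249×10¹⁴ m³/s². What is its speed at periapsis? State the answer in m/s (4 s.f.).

v ≈ 7997 m/s

r_p = 6052 + 570.3 = 6622.3 km = 6.6223×10⁶ m.
r_a = 6052 + 6342 = 12394 km = 1.2394×10⁷ m.
Semi-major axis a = (r_p + r_a)/2 = 9508.1 km = 9.508×10⁶ m.
Vis-viva: v² = μ(2/r − 1/a) = 3.249×10¹⁴ × (3.020×10⁻⁷ − 1.052×10⁻⁷) = 6.395×10⁷ m²/s².
v = 7997 m/s.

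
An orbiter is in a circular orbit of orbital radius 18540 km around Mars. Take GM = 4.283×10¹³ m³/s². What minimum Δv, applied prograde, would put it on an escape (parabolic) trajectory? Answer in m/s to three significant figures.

r = 18540 km = 1.854×10⁷ m.
Circular speed v_c = √(μ/r) = 1520 m/s.
Escape speed v_esc = √(2μ/r) = √2 × v_c = 2149 m/s.
Δv = v_esc − v_c = 629.6 m/s.

Δv ≈ 630 m/s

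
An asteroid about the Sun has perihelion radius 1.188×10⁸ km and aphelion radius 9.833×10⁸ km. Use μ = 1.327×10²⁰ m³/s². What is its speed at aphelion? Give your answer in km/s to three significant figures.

Semi-major axis a = (r_p + r_a)/2 = 5.5105×10⁸ km = 5.510×10¹¹ m.
Vis-viva: v² = μ(2/r − 1/a) = 1.327×10²⁰ × (2.034×10⁻¹² − 1.815×10⁻¹²) = 2.909×10⁷ m²/s².
v = 5394 m/s = 5.394 km/s.

v ≈ 5.39 km/s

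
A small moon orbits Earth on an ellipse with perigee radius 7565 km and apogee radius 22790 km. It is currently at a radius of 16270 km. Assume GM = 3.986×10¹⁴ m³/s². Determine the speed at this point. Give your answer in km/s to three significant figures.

v ≈ 4.77 km/s

Semi-major axis a = (r_p + r_a)/2 = 15178 km = 1.518×10⁷ m.
Vis-viva: v² = μ(2/r − 1/a) = 3.986×10¹⁴ × (1.229×10⁻⁷ − 6.589×10⁻⁸) = 2.274×10⁷ m²/s².
v = 4768 m/s = 4.768 km/s.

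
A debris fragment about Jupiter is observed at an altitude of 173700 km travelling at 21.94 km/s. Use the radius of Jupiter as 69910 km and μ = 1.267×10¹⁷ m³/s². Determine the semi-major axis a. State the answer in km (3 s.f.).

r = 69910 + 173700 = 2.4361×10⁵ km = 2.436×10⁸ m.
Vis-viva rearranged: 1/a = 2/r − v²/μ = 8.210×10⁻⁹ − 3.799×10⁻⁹ = 4.411×10⁻⁹ m⁻¹.
a = 2.267×10⁸ m = 2.2673×10⁵ km.

a ≈ 2.27×10⁵ km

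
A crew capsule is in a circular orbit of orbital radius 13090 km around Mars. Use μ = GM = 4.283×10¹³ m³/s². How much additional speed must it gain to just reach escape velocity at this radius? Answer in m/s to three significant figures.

r = 13090 km = 1.309×10⁷ m.
Circular speed v_c = √(μ/r) = 1809 m/s.
Escape speed v_esc = √(2μ/r) = √2 × v_c = 2558 m/s.
Δv = v_esc − v_c = 749.3 m/s.

Δv ≈ 749 m/s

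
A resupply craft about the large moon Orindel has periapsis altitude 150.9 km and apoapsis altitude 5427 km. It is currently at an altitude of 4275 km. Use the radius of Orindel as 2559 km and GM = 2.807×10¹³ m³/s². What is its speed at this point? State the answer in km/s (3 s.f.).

v ≈ 1.72 km/s

r_p = 2559 + 150.9 = 2709.9 km = 2.7099×10⁶ m.
r_a = 2559 + 5427 = 7986.0 km = 7.9860×10⁶ m.
r = 2559 + 4275 = 6834.0 km = 6.834×10⁶ m.
Semi-major axis a = (r_p + r_a)/2 = 5347.9 km = 5.348×10⁶ m.
Vis-viva: v² = μ(2/r − 1/a) = 2.807×10¹³ × (2.927×10⁻⁷ − 1.870×10⁻⁷) = 2.966×10⁶ m²/s².
v = 1722 m/s = 1.722 km/s.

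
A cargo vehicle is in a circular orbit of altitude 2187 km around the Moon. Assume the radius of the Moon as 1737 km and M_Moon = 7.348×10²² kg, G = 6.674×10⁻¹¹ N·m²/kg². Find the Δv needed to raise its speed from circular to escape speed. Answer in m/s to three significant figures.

Δv ≈ 463 m/s

μ = GM = 6.674×10⁻¹¹ × 7.348×10²² = 4.904×10¹² m³/s².
r = 1737 + 2187 = 3924.0 km = 3.9240×10⁶ m.
Circular speed v_c = √(μ/r) = 1118 m/s.
Escape speed v_esc = √(2μ/r) = √2 × v_c = 1581 m/s.
Δv = v_esc − v_c = 463.1 m/s.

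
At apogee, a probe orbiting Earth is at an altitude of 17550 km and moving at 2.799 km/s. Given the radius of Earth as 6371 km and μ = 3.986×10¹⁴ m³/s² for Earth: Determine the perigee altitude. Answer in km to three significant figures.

r_a = 6371 + 17550 = 23921 km = 2.392×10⁷ m.
Specific energy ε = v²/2 − μ/r = -1.275×10⁷ J/kg, so a = −μ/(2ε) = 1.564×10⁷ m.
The apsides satisfy r_p + r_a = 2a, so the perigee radius is 2a − r_a = 7.352×10⁶ m = 7351.6 km.
Perigee altitude = 7351.6 − 6371 = 980.60 km.

perigee altitude ≈ 981 km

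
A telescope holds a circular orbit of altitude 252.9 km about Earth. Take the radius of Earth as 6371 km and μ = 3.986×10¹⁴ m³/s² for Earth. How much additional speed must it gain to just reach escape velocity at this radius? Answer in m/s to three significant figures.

r = 6371 + 252.9 = 6623.9 km = 6.6239×10⁶ m.
Circular speed v_c = √(μ/r) = 7757 m/s.
Escape speed v_esc = √(2μ/r) = √2 × v_c = 10970 m/s.
Δv = v_esc − v_c = 3213 m/s.

Δv ≈ 3210 m/s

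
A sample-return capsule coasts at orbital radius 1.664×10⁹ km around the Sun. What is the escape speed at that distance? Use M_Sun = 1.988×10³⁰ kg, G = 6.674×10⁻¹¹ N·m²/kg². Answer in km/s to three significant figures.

μ = GM = 6.674×10⁻¹¹ × 1.988×10³⁰ = 1.327×10²⁰ m³/s².
r = 1.664×10⁹ km = 1.664×10¹² m.
Escape speed v_esc = √(2μ/r) = √(2 × 1.327×10²⁰ / 1.664×10¹²) = √(1.595×10⁸) = 12630 m/s.
= 12.63 km/s.

v_esc ≈ 12.6 km/s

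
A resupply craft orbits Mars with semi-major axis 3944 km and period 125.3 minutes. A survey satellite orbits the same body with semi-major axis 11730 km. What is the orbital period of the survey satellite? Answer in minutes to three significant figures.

Kepler's third law: T² ∝ a³, so T₂ = T₁ (a₂/a₁)^(3/2).
a₂/a₁ = 2.974, (a₂/a₁)^(3/2) = 5.129.
T₂ = 125.3 × 5.129 = 642.7 minutes.

T₂ ≈ 643 minutes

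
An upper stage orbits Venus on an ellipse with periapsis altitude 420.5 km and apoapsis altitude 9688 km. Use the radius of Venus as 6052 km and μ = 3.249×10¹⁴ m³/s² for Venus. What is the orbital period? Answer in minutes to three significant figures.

r_p = 6052 + 420.5 = 6472.5 km = 6.4725×10⁶ m.
r_a = 6052 + 9688 = 15740 km = 1.5740×10⁷ m.
Semi-major axis a = (r_p + r_a)/2 = (6472.5 + 15740)/2 = 11106 km = 1.111×10⁷ m.
By Kepler's third law T = 2π√(a³/μ) = 2π × 2.053×10³ = 1.290×10⁴ s.
= 215.0 minutes.

T ≈ 215 minutes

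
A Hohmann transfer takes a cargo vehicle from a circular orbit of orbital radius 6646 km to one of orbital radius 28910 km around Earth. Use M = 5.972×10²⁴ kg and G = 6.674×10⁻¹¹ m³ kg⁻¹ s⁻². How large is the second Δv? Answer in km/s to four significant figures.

μ = GM = 6.674×10⁻¹¹ × 5.972×10²⁴ = 3.986×10¹⁴ m³/s².
r₁ = 6646 km = 6.646×10⁶ m.
r₂ = 28910 km = 2.891×10⁷ m.
Transfer ellipse a_t = (r₁ + r₂)/2 = 1.778×10⁷ m.
At r₁: circular v_c1 = √(μ/r₁) = 7744 m/s; transfer-perigee v_p = √[μ(2/r₁ − 1/a_t)] = 9875 m/s.
At r₂: circular v_c2 = √(μ/r₂) = 3713 m/s; transfer-apogee v_a = √[μ(2/r₂ − 1/a_t)] = 2270 m/s.
Δv₂ = v_c2 − v_a = 1443 m/s.
= 1.443 km/s.

Δv ≈ 1.443 km/s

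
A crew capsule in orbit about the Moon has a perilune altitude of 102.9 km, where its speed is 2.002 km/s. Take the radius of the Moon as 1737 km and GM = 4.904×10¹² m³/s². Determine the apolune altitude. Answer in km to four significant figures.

r_p = 1737 + 102.9 = 1839.9 km = 1.840×10⁶ m.
Specific energy ε = v²/2 − μ/r = -6.614×10⁵ J/kg, so a = −μ/(2ε) = 3.708×10⁶ m.
The apsides satisfy r_p + r_a = 2a, so the apolune radius is 2a − r_p = 5.575×10⁶ m = 5575.1 km.
Apolune altitude = 5575.1 − 1737 = 3838.1 km.

apolune altitude ≈ 3838 km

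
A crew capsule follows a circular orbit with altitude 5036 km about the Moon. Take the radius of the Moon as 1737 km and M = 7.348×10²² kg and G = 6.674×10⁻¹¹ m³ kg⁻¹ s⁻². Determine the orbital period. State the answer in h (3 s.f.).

μ = GM = 6.674×10⁻¹¹ × 7.348×10²² = 4.904×10¹² m³/s².
r = 1737 + 5036 = 6773.0 km = 6.7730×10⁶ m.
Kepler's third law: T = 2π√(r³/μ) = 2π√((6.773×10⁶)³ / 4.904×10¹²).
r³/μ = 6.336×10⁷ s², so T = 2π × 7.960×10³ = 5.001×10⁴ s.
Converting: 5.001×10⁴ s ÷ 3600 = 13.89 h.

T ≈ 13.9 h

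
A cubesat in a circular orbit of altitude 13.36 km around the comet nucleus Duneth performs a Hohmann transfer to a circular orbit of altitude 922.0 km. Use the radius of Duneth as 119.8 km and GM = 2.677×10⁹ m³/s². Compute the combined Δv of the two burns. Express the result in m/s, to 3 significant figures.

r₁ = 119.8 + 13.36 = 133.16 km = 1.3316×10⁵ m.
r₂ = 119.8 + 922.0 = 1041.8 km = 1.0418×10⁶ m.
Transfer ellipse a_t = (r₁ + r₂)/2 = 5.875×10⁵ m.
At r₁: circular v_c1 = √(μ/r₁) = 141.8 m/s; transfer-periapsis v_p = √[μ(2/r₁ − 1/a_t)] = 188.8 m/s.
Δv₁ = v_p − v_c1 = 47.03 m/s.
At r₂: circular v_c2 = √(μ/r₂) = 50.69 m/s; transfer-apoapsis v_a = √[μ(2/r₂ − 1/a_t)] = 24.13 m/s.
Δv₂ = v_c2 − v_a = 26.56 m/s.
Total Δv = Δv₁ + Δv₂ = 73.58 m/s.

Δv_total ≈ 73.6 m/s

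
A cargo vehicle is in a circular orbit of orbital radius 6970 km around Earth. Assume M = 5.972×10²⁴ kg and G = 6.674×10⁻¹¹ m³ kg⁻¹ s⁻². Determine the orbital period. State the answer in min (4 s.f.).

μ = GM = 6.674×10⁻¹¹ × 5.972×10²⁴ = 3.986×10¹⁴ m³/s².
r = 6970 km = 6.970×10⁶ m.
Kepler's third law: T = 2π√(r³/μ) = 2π√((6.970×10⁶)³ / 3.986×10¹⁴).
r³/μ = 8.496×10⁵ s², so T = 2π × 9.217×10² = 5.791×10³ s.
Converting: 5.791×10³ s ÷ 60.00 = 96.52 min.

T ≈ 96.52 min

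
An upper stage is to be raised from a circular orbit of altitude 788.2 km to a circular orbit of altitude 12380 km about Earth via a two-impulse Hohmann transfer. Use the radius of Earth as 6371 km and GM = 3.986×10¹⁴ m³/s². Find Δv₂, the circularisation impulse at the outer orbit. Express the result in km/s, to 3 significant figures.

Δv ≈ 1.18 km/s

r₁ = 6371 + 788.2 = 7159.2 km = 7.1592×10⁶ m.
r₂ = 6371 + 12380 = 18751 km = 1.8751×10⁷ m.
Transfer ellipse a_t = (r₁ + r₂)/2 = 1.296×10⁷ m.
At r₁: circular v_c1 = √(μ/r₁) = 7462 m/s; transfer-perigee v_p = √[μ(2/r₁ − 1/a_t)] = 8977 m/s.
At r₂: circular v_c2 = √(μ/r₂) = 4611 m/s; transfer-apogee v_a = √[μ(2/r₂ − 1/a_t)] = 3427 m/s.
Δv₂ = v_c2 − v_a = 1183 m/s.
= 1.183 km/s.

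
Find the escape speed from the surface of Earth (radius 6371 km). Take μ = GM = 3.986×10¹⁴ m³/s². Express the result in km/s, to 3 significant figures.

r = R = 6.371×10⁶ m.
Escape speed v_esc = √(2μ/r) = √(2 × 3.986×10¹⁴ / 6.371×10⁶) = √(1.251×10⁸) = 11190 m/s.
= 11.19 km/s.

v_esc ≈ 11.2 km/s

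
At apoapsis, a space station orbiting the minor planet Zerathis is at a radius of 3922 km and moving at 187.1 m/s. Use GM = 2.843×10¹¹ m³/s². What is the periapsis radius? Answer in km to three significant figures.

periapsis radius ≈ 1250 km

r_a = 3.922×10⁶ m.
Specific energy ε = v²/2 − μ/r = -5.499×10⁴ J/kg, so a = −μ/(2ε) = 2.585×10⁶ m.
The apsides satisfy r_p + r_a = 2a, so the periapsis radius is 2a − r_a = 1.248×10⁶ m = 1248.5 km.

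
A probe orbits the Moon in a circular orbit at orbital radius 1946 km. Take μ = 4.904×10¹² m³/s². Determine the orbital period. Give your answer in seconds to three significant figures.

T ≈ 7700 seconds

r = 1946 km = 1.946×10⁶ m.
Kepler's third law: T = 2π√(r³/μ) = 2π√((1.946×10⁶)³ / 4.904×10¹²).
r³/μ = 1.503×10⁶ s², so T = 2π × 1.226×10³ = 7.702×10³ s.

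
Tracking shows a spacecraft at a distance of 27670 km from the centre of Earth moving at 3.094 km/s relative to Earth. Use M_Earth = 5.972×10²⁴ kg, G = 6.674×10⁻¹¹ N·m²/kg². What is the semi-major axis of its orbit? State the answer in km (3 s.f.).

μ = GM = 6.674×10⁻¹¹ × 5.972×10²⁴ = 3.986×10¹⁴ m³/s².
r = 2.767×10⁷ m.
Vis-viva rearranged: 1/a = 2/r − v²/μ = 7.228×10⁻⁸ − 2.402×10⁻⁸ = 4.826×10⁻⁸ m⁻¹.
a = 2.072×10⁷ m = 20720 km.

a ≈ 20700 km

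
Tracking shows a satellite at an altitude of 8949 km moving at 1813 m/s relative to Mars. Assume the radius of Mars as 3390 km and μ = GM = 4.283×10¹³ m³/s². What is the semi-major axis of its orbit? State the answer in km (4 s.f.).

a ≈ 11720 km

r = 3390 + 8949 = 12339 km = 1.234×10⁷ m.
Vis-viva rearranged: 1/a = 2/r − v²/μ = 1.621×10⁻⁷ − 7.674×10⁻⁸ = 8.534×10⁻⁸ m⁻¹.
a = 1.172×10⁷ m = 11717 km.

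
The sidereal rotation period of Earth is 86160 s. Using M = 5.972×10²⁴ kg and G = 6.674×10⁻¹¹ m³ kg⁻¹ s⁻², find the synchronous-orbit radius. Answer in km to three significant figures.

r_sync ≈ 42200 km

μ = GM = 6.674×10⁻¹¹ × 5.972×10²⁴ = 3.986×10¹⁴ m³/s².
A synchronous orbit has period T, so by Kepler's third law a = (μT²/4π²)^(1/3).
μT²/4π² = 3.986×10¹⁴ × (8.616×10⁴)² / 39.48 = 7.495×10²² m³.
a = 4.216×10⁷ m = 42162 km.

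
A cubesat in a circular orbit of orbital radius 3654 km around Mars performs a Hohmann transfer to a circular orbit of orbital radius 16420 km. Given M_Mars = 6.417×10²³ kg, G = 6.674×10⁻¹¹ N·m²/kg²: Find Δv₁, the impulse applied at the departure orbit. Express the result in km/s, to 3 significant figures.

μ = GM = 6.674×10⁻¹¹ × 6.417×10²³ = 4.283×10¹³ m³/s².
r₁ = 3654 km = 3.654×10⁶ m.
r₂ = 16420 km = 1.642×10⁷ m.
Transfer ellipse a_t = (r₁ + r₂)/2 = 1.004×10⁷ m.
At r₁: circular v_c1 = √(μ/r₁) = 3424 m/s; transfer-periapsis v_p = √[μ(2/r₁ − 1/a_t)] = 4379 m/s.
Δv₁ = v_p − v_c1 = 955.3 m/s.
= 0.9553 km/s.

Δv ≈ 0.955 km/s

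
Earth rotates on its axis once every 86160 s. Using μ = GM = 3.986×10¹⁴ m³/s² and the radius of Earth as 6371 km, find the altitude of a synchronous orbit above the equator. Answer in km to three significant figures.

A synchronous orbit has period T, so by Kepler's third law a = (μT²/4π²)^(1/3).
μT²/4π² = 3.986×10¹⁴ × (8.616×10⁴)² / 39.48 = 7.495×10²² m³.
a = 4.216×10⁷ m = 42163 km.
Altitude h = a − R = 42163 − 6371 = 35792 km.

h_sync ≈ 35800 km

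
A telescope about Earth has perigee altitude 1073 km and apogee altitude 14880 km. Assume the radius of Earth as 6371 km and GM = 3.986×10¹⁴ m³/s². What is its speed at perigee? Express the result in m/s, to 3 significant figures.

r_p = 6371 + 1073 = 7444.0 km = 7.4440×10⁶ m.
r_a = 6371 + 14880 = 21251 km = 2.1251×10⁷ m.
Semi-major axis a = (r_p + r_a)/2 = 14348 km = 1.435×10⁷ m.
Vis-viva: v² = μ(2/r − 1/a) = 3.986×10¹⁴ × (2.687×10⁻⁷ − 6.970×10⁻⁸) = 7.931×10⁷ m²/s².
v = 8906 m/s.

v ≈ 8910 m/s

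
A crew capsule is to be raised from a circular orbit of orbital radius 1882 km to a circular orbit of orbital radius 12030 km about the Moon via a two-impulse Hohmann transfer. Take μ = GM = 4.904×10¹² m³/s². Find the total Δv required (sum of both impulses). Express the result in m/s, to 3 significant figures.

Δv_total ≈ 815 m/s

r₁ = 1882 km = 1.882×10⁶ m.
r₂ = 12030 km = 1.203×10⁷ m.
Transfer ellipse a_t = (r₁ + r₂)/2 = 6.956×10⁶ m.
At r₁: circular v_c1 = √(μ/r₁) = 1614 m/s; transfer-perilune v_p = √[μ(2/r₁ − 1/a_t)] = 2123 m/s.
Δv₁ = v_p − v_c1 = 508.6 m/s.
At r₂: circular v_c2 = √(μ/r₂) = 638.5 m/s; transfer-apolune v_a = √[μ(2/r₂ − 1/a_t)] = 332.1 m/s.
Δv₂ = v_c2 − v_a = 306.4 m/s.
Total Δv = Δv₁ + Δv₂ = 815.0 m/s.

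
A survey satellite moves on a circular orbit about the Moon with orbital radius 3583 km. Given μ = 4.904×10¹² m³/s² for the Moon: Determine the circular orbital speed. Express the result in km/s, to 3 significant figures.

v ≈ 1.17 km/s

r = 3583 km = 3.583×10⁶ m.
For a circular orbit v = √(μ/r) = √(4.904×10¹² / 3.583×10⁶) = √(1.369×10⁶) = 1170 m/s.
That is 1.170 km/s.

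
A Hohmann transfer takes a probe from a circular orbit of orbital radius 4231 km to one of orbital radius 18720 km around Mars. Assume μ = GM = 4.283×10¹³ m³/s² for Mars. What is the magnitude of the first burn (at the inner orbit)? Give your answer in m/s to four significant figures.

Δv ≈ 882.0 m/s

r₁ = 4231 km = 4.231×10⁶ m.
r₂ = 18720 km = 1.872×10⁷ m.
Transfer ellipse a_t = (r₁ + r₂)/2 = 1.148×10⁷ m.
At r₁: circular v_c1 = √(μ/r₁) = 3182 m/s; transfer-periapsis v_p = √[μ(2/r₁ − 1/a_t)] = 4064 m/s.
Δv₁ = v_p − v_c1 = 882.0 m/s.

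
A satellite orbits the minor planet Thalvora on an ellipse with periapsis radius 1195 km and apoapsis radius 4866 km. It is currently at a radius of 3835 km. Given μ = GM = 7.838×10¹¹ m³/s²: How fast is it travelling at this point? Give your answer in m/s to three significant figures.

Semi-major axis a = (r_p + r_a)/2 = 3030.5 km = 3.030×10⁶ m.
Vis-viva: v² = μ(2/r − 1/a) = 7.838×10¹¹ × (5.215×10⁻⁷ − 3.300×10⁻⁷) = 1.501×10⁵ m²/s².
v = 387.5 m/s.

v ≈ 387 m/s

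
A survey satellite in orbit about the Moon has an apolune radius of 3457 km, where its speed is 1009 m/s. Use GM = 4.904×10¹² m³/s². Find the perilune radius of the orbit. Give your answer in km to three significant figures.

perilune radius ≈ 1930 km

r_a = 3.457×10⁶ m.
Specific energy ε = v²/2 − μ/r = -9.095×10⁵ J/kg, so a = −μ/(2ε) = 2.696×10⁶ m.
The apsides satisfy r_p + r_a = 2a, so the perilune radius is 2a − r_a = 1.935×10⁶ m = 1934.8 km.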